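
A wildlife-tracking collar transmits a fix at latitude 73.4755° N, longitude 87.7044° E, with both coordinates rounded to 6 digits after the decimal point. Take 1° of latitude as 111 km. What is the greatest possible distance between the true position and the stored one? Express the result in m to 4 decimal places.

0.0577 m

Rounding to 6 decimal places leaves each coordinate within ±5e-07° of the true value.
Latitude error → 5e-07 × 111000 = 0.0555 m along the meridian.
E–W at 73.4755°: 5e-07° × 111000 × cos 73.4755° = 5e-07 × 111000 × 0.2844 ≈ 0.0157856 m.
Combining orthogonally: (0.0555² + 0.0157856²)^½ ≈ 0.0577013 m.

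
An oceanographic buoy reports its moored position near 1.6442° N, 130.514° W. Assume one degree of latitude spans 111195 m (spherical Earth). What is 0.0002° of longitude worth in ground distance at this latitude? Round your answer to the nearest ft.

73 ft

0.0002° of longitude at 1.6442° is 0.0002 × 111195 × cos 1.6442° ≈ 0.0002 × 111149 = 22.2298 m.
Converting: 22.2298 m × 3.2808 ft/m ≈ 72.933 ft.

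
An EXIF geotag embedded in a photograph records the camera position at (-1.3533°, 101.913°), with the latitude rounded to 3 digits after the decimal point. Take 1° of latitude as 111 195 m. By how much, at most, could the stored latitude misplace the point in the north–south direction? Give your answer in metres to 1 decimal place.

55.6 metres

Rounding to 3 decimal places leaves the latitude within ±0.0005° of the true value.
So the N–S error is at most 0.0005 × 111195 = 55.5975 m.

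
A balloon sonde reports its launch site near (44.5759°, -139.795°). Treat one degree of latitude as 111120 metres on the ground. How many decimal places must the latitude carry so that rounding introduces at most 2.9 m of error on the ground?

5 decimal places

One degree of latitude covers 111120 m.
With N decimal places the half-ulp bound is 0.5·10⁻ᴺ°, or 0.5·10⁻ᴺ × 111120 m on the ground.
Setting 55560 × 10⁻ᴺ ≤ 2.9 gives 10ᴺ ≥ 1.916e+04, i.e. N ≥ 4.28.
At 4 places the error can reach 5.56 m, but 5 places keeps it to 0.556 m.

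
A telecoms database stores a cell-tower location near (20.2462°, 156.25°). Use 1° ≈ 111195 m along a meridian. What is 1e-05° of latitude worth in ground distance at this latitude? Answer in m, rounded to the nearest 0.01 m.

1.11 m

1e-05° × 111195 m/° = 1.11195 m.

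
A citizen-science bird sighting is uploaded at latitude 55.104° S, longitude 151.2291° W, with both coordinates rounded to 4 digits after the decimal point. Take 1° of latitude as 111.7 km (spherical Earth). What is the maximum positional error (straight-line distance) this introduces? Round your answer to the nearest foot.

Rounding to 4 decimal places leaves each coordinate within ±5e-05° of the true value.
N–S: 5e-05° × 111700 m/° = 5.585 m.
E–W at 55.104°: 5e-05° × 111700 × cos 55.104° = 5e-05 × 111700 × 0.5721 ≈ 3.19511 m.
The two errors are perpendicular, so the maximum displacement is √(5.585² + 3.19511²) ≈ 6.43436 m.
In feet: 6.43436 m ÷ 0.3048 ≈ 21.11 ft.

21 feet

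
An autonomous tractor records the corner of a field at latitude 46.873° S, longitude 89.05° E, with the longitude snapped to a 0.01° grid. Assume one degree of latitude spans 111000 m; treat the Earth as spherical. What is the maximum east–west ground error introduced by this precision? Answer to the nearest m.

With a 0.01° grid the true value lies within half a step, ±0.01°/2 = ±0.005°, of the stored one.
One degree of longitude at 46.873° is 111000 × cos 46.873° ≈ 111000 × 0.6836 = 75881.6 m.
Maximum E–W displacement: 0.005 × 75881.6 = 379.408 m.

379 m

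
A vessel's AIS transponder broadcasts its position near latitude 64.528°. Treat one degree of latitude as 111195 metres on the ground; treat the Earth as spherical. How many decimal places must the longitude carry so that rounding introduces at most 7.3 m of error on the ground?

At 64.528° one degree of longitude covers 111195 × cos 64.528° ≈ 111195 × 0.4301 ≈ 47821.6 m.
N decimal places → at most half a unit in the last place, 0.5 × 10⁻ᴺ° = 47821.6/2 × 10⁻ᴺ m.
Need 0.5 × 47821.6 × 10⁻ᴺ ≤ 7.3 → 10⁻ᴺ ≤ 3.053e-04, so N ≥ 3.52.
At 3 places the error can reach 23.9 m, but 4 places keeps it to 2.39 m.

4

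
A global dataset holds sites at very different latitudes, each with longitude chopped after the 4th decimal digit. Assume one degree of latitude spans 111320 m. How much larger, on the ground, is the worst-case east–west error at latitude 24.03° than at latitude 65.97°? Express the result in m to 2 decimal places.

Truncating at 4 decimal places can drop up to a full unit in the last place, so the longitude may be off by as much as 0.0001°.
At 24.03°: 0.0001° × 111320 × cos 24.03° = 0.0001 × 111320 × 0.9133 ≈ 10.167 m.
At 65.97°: 0.0001° × 111320 × cos 65.97° = 0.0001 × 111320 × 0.4072 ≈ 4.5331 m.
Difference: 10.167 − 4.5331 = 5.6341 m.

5.63 m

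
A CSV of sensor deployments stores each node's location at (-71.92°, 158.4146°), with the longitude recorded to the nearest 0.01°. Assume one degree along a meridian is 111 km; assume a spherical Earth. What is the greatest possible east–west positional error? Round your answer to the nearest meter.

Rounding to 2 decimal places leaves the longitude within ±0.005° of the true value.
Parallels shrink by cos φ, so at 71.92° a degree of longitude is 111000 × 0.3103 ≈ 34448.3 m.
East–west error: 0.005° × 34448.3 m/° ≈ 172.241 m.

172 meters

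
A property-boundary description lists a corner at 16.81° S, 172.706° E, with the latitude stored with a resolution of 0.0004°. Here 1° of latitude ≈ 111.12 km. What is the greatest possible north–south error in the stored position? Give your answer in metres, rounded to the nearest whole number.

With a 0.0004° grid the true value lies within half a step, ±0.0004°/2 = ±0.0002°, of the stored one.
North–south distance: 0.0002° × 111120 m/° = 22.224 m.

22 metres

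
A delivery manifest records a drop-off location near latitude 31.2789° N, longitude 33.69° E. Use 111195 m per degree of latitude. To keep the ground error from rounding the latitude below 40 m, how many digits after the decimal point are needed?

4 decimal places

One degree of latitude covers 111195 m.
Rounding to N decimal places gives at most 0.5 × 10⁻ᴺ degrees of error, i.e. 0.5 × 10⁻ᴺ × 111195 m.
Setting 55597.5 × 10⁻ᴺ ≤ 40 gives 10ᴺ ≥ 1390, i.e. N ≥ 3.14.
So 4 decimal places suffice (5.56 m); 3 would allow up to 55.6 m.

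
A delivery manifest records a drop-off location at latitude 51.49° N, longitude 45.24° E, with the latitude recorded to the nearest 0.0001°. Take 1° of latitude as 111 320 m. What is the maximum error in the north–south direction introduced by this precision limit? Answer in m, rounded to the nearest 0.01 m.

5.57 m

Rounding to 4 decimal places leaves the latitude within ±5e-05° of the true value.
North–south distance: 5e-05° × 111320 m/° = 5.566 m.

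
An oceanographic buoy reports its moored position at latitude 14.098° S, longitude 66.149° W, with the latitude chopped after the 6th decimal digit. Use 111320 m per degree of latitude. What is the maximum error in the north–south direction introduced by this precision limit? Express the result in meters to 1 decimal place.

0.1 meters

Truncating at 6 decimal places can drop up to a full unit in the last place, so the latitude may be off by as much as 1e-06°.
So the N–S error is at most 1e-06 × 111320 = 0.11132 m.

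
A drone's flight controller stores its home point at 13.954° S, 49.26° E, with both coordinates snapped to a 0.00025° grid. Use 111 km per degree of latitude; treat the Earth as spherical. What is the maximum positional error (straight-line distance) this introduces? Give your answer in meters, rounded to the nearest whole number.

19 meters

With a 0.00025° grid the true value lies within half a step, ±0.00025°/2 = ±0.000125°, of the stored one.
North–south component: 0.000125° × 111000 = 13.875 m.
Longitude error → 0.000125 × 111000 × cos 13.954° = 0.000125 × 111000 × 0.9705 ≈ 13.4655 m.
Worst case both components are at the extreme and orthogonal: √(13.875² + 13.4655²) ≈ 19.3349 m.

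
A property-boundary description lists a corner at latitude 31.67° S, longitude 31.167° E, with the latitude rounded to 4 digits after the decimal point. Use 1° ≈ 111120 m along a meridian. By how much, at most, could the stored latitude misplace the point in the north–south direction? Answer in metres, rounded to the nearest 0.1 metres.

Rounding to 4 decimal places leaves the latitude within ±5e-05° of the true value.
Along the meridian that is 5e-05° × 111120 m/° = 5.556 m.

5.6 metres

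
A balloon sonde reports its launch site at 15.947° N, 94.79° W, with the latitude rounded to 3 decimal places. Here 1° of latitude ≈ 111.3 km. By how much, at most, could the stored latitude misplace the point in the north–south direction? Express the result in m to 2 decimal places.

55.65 m

Rounding to 3 decimal places leaves the latitude within ±0.0005° of the true value.
Along the meridian that is 0.0005° × 111300 m/° = 55.65 m.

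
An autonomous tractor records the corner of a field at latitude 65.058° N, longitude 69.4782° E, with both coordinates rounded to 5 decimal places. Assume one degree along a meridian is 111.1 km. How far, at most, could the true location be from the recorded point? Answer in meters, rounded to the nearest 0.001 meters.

0.603 meters

Rounding to 5 decimal places leaves each coordinate within ±5e-06° of the true value.
North–south component: 5e-06° × 111100 = 0.5555 m.
Longitude error → 5e-06 × 111100 × cos 65.058° = 5e-06 × 111100 × 0.4217 ≈ 0.234255 m.
Combining orthogonally: (0.5555² + 0.234255²)^½ ≈ 0.602873 m.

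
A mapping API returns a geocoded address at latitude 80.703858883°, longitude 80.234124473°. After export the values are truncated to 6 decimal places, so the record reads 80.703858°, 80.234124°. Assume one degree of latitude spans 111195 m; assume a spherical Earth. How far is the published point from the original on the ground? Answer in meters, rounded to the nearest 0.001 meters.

0.099 meters

The latitude changed by +0.000000883° and the longitude by +0.000000473°.
N–S: 0.000000883° × 111195 m/° = 0.0981852 m.
E–W at 80.7039°: 0.000000473° × 111195 × cos 80.7039° = 0.000000473 × 111195 × 0.1615 ≈ 0.0084961 m.
Hypotenuse of the two orthogonal shifts: √(0.0981852² + 0.0084961²) = 0.0985521 m.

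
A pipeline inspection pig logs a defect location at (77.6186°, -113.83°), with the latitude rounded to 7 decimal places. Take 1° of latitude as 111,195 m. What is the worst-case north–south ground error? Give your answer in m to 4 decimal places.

0.0056 m

Rounding to 7 decimal places leaves the latitude within ±5e-08° of the true value.
Along the meridian that is 5e-08° × 111195 m/° = 0.00555975 m.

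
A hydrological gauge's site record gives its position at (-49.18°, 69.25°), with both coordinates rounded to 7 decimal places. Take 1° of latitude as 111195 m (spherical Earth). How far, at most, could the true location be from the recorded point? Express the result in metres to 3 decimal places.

0.007 metres

Rounding to 7 decimal places leaves each coordinate within ±5e-08° of the true value.
Latitude error → 5e-08 × 111195 = 0.00555975 m along the meridian.
East–west component at 49.18°: 5e-08° × 111195 × cos 49.18° ≈ 5e-08 × 72686.5 ≈ 0.00363432 m.
The two errors are perpendicular, so the maximum displacement is √(0.00555975² + 0.00363432²) ≈ 0.00664222 m.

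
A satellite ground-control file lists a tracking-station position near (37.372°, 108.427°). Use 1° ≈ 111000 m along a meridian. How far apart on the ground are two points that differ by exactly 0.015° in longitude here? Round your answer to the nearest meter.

0.015° of longitude at 37.372° is 0.015 × 111000 × cos 37.372° ≈ 0.015 × 88213 = 1323.19 m.

1323 meters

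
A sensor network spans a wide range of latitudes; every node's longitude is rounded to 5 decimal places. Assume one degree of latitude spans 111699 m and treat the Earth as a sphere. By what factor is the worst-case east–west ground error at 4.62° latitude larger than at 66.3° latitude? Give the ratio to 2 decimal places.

2.48

Rounding to 5 decimal places leaves the longitude within ±5e-06° of the true value.
Error at 4.62° = 5e-06° × 111699 × cos 4.62° ≈ 0.5585 × 0.9968 = 0.55668 m.
At 66.3°: 5e-06° × 111699 × cos 66.3° = 5e-06 × 111699 × 0.4019 ≈ 0.22449 m.
Ratio: 0.55668 / 0.22449 = cos 4.62° / cos 66.3° ≈ 2.4798.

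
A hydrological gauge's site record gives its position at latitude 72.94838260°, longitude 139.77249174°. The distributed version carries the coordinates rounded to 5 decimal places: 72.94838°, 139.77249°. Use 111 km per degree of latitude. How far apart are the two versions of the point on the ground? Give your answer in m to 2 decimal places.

The latitude changed by +0.00000260° and the longitude by +0.00000174°.
N–S: 0.00000260° × 111000 m/° = 0.2886 m.
East–west at this latitude: 0.00000174° × 111000 × cos 72.9484° ≈ 0.00000174 × 32548.9 = 0.0566351 m.
Combined displacement = (0.2886² + 0.0566351²)^½ ≈ 0.294105 m.

0.29 m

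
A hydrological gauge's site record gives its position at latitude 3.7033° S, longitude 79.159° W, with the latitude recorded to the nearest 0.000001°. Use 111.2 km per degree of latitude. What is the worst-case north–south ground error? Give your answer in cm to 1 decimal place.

Rounding to 6 decimal places leaves the latitude within ±5e-07° of the true value.
North–south distance: 5e-07° × 111200 m/° = 0.0556 m.
That is 0.0556 m = 5.56 cm.

5.6 cm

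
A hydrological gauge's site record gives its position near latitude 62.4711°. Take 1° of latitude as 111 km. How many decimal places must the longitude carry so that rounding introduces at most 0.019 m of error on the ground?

At 62.4711° one degree of longitude covers 111000 × cos 62.4711° ≈ 111000 × 0.4622 ≈ 51303.8 m.
Rounding to N decimal places gives at most 0.5 × 10⁻ᴺ degrees of error, i.e. 0.5 × 10⁻ᴺ × 51303.8 m.
Need 0.5 × 51303.8 × 10⁻ᴺ ≤ 0.019 → 10⁻ᴺ ≤ 7.407e-07, so N ≥ 6.13.
N = 6 would give 0.0257 m (too coarse); N = 7 gives 0.00257 m ≤ 0.019 m.

7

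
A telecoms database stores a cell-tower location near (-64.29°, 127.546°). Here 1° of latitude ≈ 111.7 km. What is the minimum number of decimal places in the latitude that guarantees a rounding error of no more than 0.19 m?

One degree of latitude covers 111700 m.
N decimal places → at most half a unit in the last place, 0.5 × 10⁻ᴺ° = 111700/2 × 10⁻ᴺ m.
Need 0.5 × 111700 × 10⁻ᴺ ≤ 0.19 → 10⁻ᴺ ≤ 3.402e-06, so N ≥ 5.47.
At 5 places the error can reach 0.558 m, but 6 places keeps it to 0.0558 m.

6 decimal places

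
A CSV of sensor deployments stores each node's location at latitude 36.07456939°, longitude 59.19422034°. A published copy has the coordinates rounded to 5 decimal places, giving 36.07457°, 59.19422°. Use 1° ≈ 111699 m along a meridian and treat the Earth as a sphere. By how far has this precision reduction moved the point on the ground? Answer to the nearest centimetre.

The latitude changed by -0.00000061° and the longitude by +0.00000034°.
North–south shift: -0.00000061 × 111699 = -0.0681364 m.
East–west at this latitude: 0.00000034° × 111699 × cos 36.0746° ≈ 0.00000034 × 90280.9 = 0.0306955 m.
Distance: √(0.0681364² + 0.0306955²) ≈ 0.0747314 m.
That is 0.0747314 m = 7.4731 cm.

7 centimetres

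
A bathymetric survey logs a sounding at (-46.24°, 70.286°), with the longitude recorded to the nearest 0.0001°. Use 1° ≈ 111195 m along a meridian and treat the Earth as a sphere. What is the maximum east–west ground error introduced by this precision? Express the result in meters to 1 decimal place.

Rounding to 4 decimal places leaves the longitude within ±5e-05° of the true value.
One degree of longitude at 46.24° is 111195 × cos 46.24° ≈ 111195 × 0.6916 = 76906.8 m.
Maximum E–W displacement: 5e-05 × 76906.8 = 3.84534 m.

3.8 meters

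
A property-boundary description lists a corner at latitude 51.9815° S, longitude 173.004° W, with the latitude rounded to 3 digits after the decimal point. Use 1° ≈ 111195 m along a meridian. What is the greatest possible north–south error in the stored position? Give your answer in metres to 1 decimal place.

Rounding to 3 decimal places leaves the latitude within ±0.0005° of the true value.
So the N–S error is at most 0.0005 × 111195 = 55.5975 m.

55.6 metres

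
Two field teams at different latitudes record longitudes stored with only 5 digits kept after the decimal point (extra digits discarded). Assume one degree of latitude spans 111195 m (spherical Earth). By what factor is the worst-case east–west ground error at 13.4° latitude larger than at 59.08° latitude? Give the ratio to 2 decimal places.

Truncating at 5 decimal places can drop up to a full unit in the last place, so the longitude may be off by as much as 1e-05°.
Error at 13.4° = 1e-05° × 111195 × cos 13.4° ≈ 1.1119 × 0.9728 = 1.0817 m.
Error at 59.08° = 1e-05° × 111195 × cos 59.08° ≈ 1.1119 × 0.5138 = 0.57137 m.
Ratio: 1.0817 / 0.57137 = cos 13.4° / cos 59.08° ≈ 1.8931.

1.89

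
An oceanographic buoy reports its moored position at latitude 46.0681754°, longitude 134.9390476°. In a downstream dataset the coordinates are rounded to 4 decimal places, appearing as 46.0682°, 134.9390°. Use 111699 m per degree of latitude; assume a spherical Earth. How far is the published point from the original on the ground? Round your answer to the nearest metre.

5 metres

The latitude changed by -0.0000246° and the longitude by +0.0000476°.
N–S: -0.0000246° × 111699 m/° = -2.7478 m.
East–west at this latitude: 0.0000476° × 111699 × cos 46.0682° ≈ 0.0000476 × 77496.9 = 3.68885 m.
Distance: √(2.7478² + 3.68885²) ≈ 4.59979 m.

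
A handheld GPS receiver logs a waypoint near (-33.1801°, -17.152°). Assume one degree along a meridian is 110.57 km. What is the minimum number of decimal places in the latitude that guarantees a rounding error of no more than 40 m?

4 decimal places

One degree of latitude covers 110570 m.
Rounding to N decimal places gives at most 0.5 × 10⁻ᴺ degrees of error, i.e. 0.5 × 10⁻ᴺ × 110570 m.
Need 0.5 × 110570 × 10⁻ᴺ ≤ 40 → 10⁻ᴺ ≤ 7.235e-04, so N ≥ 3.14.
So 4 decimal places suffice (5.53 m); 3 would allow up to 55.3 m.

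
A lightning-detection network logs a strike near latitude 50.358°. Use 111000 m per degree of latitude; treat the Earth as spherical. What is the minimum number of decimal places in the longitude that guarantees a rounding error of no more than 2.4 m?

5 decimal places

At 50.358° one degree of longitude covers 111000 × cos 50.358° ≈ 111000 × 0.6380 ≈ 70816.7 m.
N decimal places → at most half a unit in the last place, 0.5 × 10⁻ᴺ° = 70816.7/2 × 10⁻ᴺ m.
Need 0.5 × 70816.7 × 10⁻ᴺ ≤ 2.4 → 10⁻ᴺ ≤ 6.778e-05, so N ≥ 4.17.
At 4 places the error can reach 3.54 m, but 5 places keeps it to 0.354 m.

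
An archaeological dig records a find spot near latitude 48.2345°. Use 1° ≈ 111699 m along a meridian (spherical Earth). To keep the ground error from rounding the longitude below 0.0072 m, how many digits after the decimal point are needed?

7 decimal places

At 48.2345° one degree of longitude covers 111699 × cos 48.2345° ≈ 111699 × 0.6661 ≈ 74400.9 m.
Rounding to N decimal places gives at most 0.5 × 10⁻ᴺ degrees of error, i.e. 0.5 × 10⁻ᴺ × 74400.9 m.
Setting 37200.4 × 10⁻ᴺ ≤ 0.0072 gives 10ᴺ ≥ 5.167e+06, i.e. N ≥ 6.71.
So 7 decimal places suffice (0.00372 m); 6 would allow up to 0.0372 m.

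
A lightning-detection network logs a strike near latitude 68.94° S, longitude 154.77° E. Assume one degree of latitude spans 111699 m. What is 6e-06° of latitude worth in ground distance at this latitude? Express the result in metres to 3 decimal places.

0.670 metres

Along a meridian 6e-06° is 6e-06 × 111699 = 0.670194 m.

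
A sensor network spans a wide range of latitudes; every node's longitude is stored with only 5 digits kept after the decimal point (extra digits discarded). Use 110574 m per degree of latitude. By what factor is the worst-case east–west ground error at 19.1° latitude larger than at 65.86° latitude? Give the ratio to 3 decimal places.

Truncating at 5 decimal places can drop up to a full unit in the last place, so the longitude may be off by as much as 1e-05°.
Error at 19.1° = 1e-05° × 110574 × cos 19.1° ≈ 1.1057 × 0.9449 = 1.0449 m.
Error at 65.86° = 1e-05° × 110574 × cos 65.86° ≈ 1.1057 × 0.4090 = 0.45221 m.
The ratio reduces to cos 19.1° / cos 65.86° = 0.9449/0.4090 ≈ 2.3106.

2.311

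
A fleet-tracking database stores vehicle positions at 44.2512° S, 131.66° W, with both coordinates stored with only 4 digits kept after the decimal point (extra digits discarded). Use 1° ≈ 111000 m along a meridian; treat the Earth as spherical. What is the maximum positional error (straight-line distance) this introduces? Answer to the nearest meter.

Truncating at 4 decimal places can drop up to a full unit in the last place, so each coordinate may be off by as much as 0.0001°.
Latitude error → 0.0001 × 111000 = 11.1 m along the meridian.
E–W at 44.2512°: 0.0001° × 111000 × cos 44.2512° = 0.0001 × 111000 × 0.7163 ≈ 7.95079 m.
Worst case both components are at the extreme and orthogonal: √(11.1² + 7.95079²) ≈ 13.6538 m.

14 meters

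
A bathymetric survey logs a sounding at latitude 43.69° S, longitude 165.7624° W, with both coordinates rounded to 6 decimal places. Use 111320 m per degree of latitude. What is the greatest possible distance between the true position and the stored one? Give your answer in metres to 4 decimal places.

Rounding to 6 decimal places leaves each coordinate within ±5e-07° of the true value.
N–S: 5e-07° × 111320 m/° = 0.05566 m.
E–W at 43.69°: 5e-07° × 111320 × cos 43.69° = 5e-07 × 111320 × 0.7231 ≈ 0.0402471 m.
Combining orthogonally: (0.05566² + 0.0402471²)^½ ≈ 0.0686867 m.

0.0687 metres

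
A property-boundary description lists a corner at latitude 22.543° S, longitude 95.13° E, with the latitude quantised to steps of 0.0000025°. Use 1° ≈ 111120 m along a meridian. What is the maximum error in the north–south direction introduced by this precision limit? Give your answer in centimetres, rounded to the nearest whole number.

14 centimetres

With a 0.0000025° grid the true value lies within half a step, ±0.0000025°/2 = ±1.25e-06°, of the stored one.
North–south distance: 1.25e-06° × 111120 m/° = 0.1389 m.
That is 0.1389 m = 13.89 cm.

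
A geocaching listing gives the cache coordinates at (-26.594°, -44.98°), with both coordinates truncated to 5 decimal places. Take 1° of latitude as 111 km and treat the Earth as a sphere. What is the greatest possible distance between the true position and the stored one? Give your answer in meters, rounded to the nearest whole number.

Truncating at 5 decimal places can drop up to a full unit in the last place, so each coordinate may be off by as much as 1e-05°.
Latitude error → 1e-05 × 111000 = 1.11 m along the meridian.
Longitude error → 1e-05 × 111000 × cos 26.594° = 1e-05 × 111000 × 0.8942 ≈ 0.992563 m.
The two errors are perpendicular, so the maximum displacement is √(1.11² + 0.992563²) ≈ 1.48905 m.

1 meters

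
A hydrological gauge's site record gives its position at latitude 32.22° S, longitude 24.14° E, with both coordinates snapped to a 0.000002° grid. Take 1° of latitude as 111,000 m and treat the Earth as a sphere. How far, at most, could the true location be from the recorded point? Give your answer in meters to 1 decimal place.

With a 0.000002° grid the true value lies within half a step, ±0.000002°/2 = ±1e-06°, of the stored one.
Latitude error → 1e-06 × 111000 = 0.111 m along the meridian.
Longitude error → 1e-06 × 111000 × cos 32.22° = 1e-06 × 111000 × 0.8460 ≈ 0.0939068 m.
Worst case both components are at the extreme and orthogonal: √(0.111² + 0.0939068²) ≈ 0.145394 m.

0.1 meters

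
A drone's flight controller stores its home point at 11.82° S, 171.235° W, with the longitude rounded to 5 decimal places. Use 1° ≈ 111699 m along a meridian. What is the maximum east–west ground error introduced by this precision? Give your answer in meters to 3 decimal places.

0.547 meters

Rounding to 5 decimal places leaves the longitude within ±5e-06° of the true value.
At latitude 11.82° a degree of longitude spans 111699 m × cos 11.82° = 111699 × 0.9788 ≈ 109331 m.
So at most 5e-06° × 109331 ≈ 0.546653 m east–west.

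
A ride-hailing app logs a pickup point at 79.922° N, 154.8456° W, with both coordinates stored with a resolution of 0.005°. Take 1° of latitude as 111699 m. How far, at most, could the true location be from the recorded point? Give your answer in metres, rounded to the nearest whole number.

With a 0.005° grid the true value lies within half a step, ±0.005°/2 = ±0.0025°, of the stored one.
North–south component: 0.0025° × 111699 = 279.248 m.
E–W at 79.922°: 0.0025° × 111699 × cos 79.922° = 0.0025 × 111699 × 0.1750 ≈ 48.8652 m.
Worst case both components are at the extreme and orthogonal: √(279.248² + 48.8652²) ≈ 283.491 m.

283 metres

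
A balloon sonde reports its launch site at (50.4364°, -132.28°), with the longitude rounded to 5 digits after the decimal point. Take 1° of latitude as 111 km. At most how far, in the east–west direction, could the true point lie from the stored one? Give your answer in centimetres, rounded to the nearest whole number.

Rounding to 5 decimal places leaves the longitude within ±5e-06° of the true value.
Parallels shrink by cos φ, so at 50.4364° a degree of longitude is 111000 × 0.6369 ≈ 70699.7 m.
Maximum E–W displacement: 5e-06 × 70699.7 = 0.353499 m.
That is 0.353499 m = 35.35 cm.

35 centimetres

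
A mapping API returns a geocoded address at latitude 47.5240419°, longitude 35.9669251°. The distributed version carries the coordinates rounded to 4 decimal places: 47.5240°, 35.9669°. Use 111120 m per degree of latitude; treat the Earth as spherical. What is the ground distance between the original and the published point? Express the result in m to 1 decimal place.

5.0 m

The latitude changed by +0.0000419° and the longitude by +0.0000251°.
N–S: 0.0000419° × 111120 m/° = 4.65593 m.
E–W at 47.524°: 0.0000251° × 111120 × cos 47.524° = 0.0000251 × 111120 × 0.6753 ≈ 1.88344 m.
Distance: √(4.65593² + 1.88344²) ≈ 5.02245 m.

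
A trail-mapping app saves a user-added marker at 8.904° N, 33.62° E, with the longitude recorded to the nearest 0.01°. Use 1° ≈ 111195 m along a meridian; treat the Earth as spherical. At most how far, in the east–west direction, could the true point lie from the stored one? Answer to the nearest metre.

549 metres

Rounding to 2 decimal places leaves the longitude within ±0.005° of the true value.
One degree of longitude at 8.904° is 111195 × cos 8.904° ≈ 111195 × 0.9879 = 109855 m.
Maximum E–W displacement: 0.005 × 109855 = 549.275 m.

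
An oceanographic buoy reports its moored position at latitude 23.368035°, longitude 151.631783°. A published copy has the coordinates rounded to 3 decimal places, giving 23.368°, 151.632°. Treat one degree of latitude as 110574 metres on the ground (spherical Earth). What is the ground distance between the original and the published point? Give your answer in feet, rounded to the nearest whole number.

The latitude changed by +0.000035° and the longitude by -0.000217°.
North–south shift: 0.000035 × 110574 = 3.87009 m.
East–west at this latitude: -0.000217° × 110574 × cos 23.368° ≈ -0.000217 × 101504 = -22.0264 m.
Combined displacement = (3.87009² + 22.0264²)^½ ≈ 22.3638 m.
Converting: 22.3638 m × 3.2808 ft/m ≈ 73.372 ft.

73 feet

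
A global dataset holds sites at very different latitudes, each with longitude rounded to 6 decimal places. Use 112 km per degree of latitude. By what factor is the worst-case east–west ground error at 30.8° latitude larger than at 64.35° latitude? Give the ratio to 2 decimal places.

1.98

Rounding to 6 decimal places leaves the longitude within ±5e-07° of the true value.
Error at 30.8° = 5e-07° × 112000 × cos 30.8° ≈ 0.056 × 0.8590 = 0.048102 m.
At 64.35°: 5e-07° × 112000 × cos 64.35° = 5e-07 × 112000 × 0.4329 ≈ 0.024241 m.
Ratio: 0.048102 / 0.024241 = cos 30.8° / cos 64.35° ≈ 1.9843.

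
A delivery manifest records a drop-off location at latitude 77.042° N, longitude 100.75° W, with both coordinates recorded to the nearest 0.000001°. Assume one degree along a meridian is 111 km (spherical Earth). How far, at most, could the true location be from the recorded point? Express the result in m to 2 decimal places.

0.06 m

Rounding to 6 decimal places leaves each coordinate within ±5e-07° of the true value.
N–S: 5e-07° × 111000 m/° = 0.0555 m.
East–west component at 77.042°: 5e-07° × 111000 × cos 77.042° ≈ 5e-07 × 24890.3 ≈ 0.0124451 m.
The two errors are perpendicular, so the maximum displacement is √(0.0555² + 0.0124451²) ≈ 0.0568782 m.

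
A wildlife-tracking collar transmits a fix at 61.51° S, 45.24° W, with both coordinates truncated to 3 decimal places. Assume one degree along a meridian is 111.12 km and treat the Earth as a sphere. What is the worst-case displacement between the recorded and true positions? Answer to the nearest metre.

123 metres

Truncating at 3 decimal places can drop up to a full unit in the last place, so each coordinate may be off by as much as 0.001°.
Latitude error → 0.001 × 111120 = 111.12 m along the meridian.
East–west component at 61.51°: 0.001° × 111120 × cos 61.51° ≈ 0.001 × 53004.8 ≈ 53.0048 m.
Combining orthogonally: (111.12² + 53.0048²)^½ ≈ 123.114 m.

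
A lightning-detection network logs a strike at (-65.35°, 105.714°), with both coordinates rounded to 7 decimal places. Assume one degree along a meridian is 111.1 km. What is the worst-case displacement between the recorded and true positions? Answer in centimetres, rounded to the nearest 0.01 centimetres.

0.60 centimetres

Rounding to 7 decimal places leaves each coordinate within ±5e-08° of the true value.
Latitude error → 5e-08 × 111100 = 0.005555 m along the meridian.
Longitude error → 5e-08 × 111100 × cos 65.35° = 5e-08 × 111100 × 0.4171 ≈ 0.00231685 m.
Combining orthogonally: (0.005555² + 0.00231685²)^½ ≈ 0.00601879 m.
That is 0.00601879 m = 0.60188 cm.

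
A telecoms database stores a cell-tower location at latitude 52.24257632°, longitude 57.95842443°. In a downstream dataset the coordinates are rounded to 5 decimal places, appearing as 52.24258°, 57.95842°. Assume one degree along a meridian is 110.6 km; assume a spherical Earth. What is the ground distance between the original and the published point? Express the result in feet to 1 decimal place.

1.7 feet

The latitude changed by -0.00000368° and the longitude by +0.00000443°.
North–south shift: -0.00000368 × 110600 = -0.407008 m.
East–west at this latitude: 0.00000443° × 110600 × cos 52.2426° ≈ 0.00000443 × 67722.6 = 0.300011 m.
Distance: √(0.407008² + 0.300011²) ≈ 0.50563 m.
Converting: 0.50563 m × 3.2808 ft/m ≈ 1.6589 ft.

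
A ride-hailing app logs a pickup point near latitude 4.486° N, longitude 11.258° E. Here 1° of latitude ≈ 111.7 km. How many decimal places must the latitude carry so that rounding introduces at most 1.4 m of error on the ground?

5 decimal places

One degree of latitude covers 111700 m.
With N decimal places the half-ulp bound is 0.5·10⁻ᴺ°, or 0.5·10⁻ᴺ × 111700 m on the ground.
Need 0.5 × 111700 × 10⁻ᴺ ≤ 1.4 → 10⁻ᴺ ≤ 2.507e-05, so N ≥ 4.60.
So 5 decimal places suffice (0.558 m); 4 would allow up to 5.58 m.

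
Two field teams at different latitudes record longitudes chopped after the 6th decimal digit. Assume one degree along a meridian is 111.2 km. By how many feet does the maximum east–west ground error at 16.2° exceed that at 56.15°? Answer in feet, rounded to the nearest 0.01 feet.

0.15 feet

Truncating at 6 decimal places can drop up to a full unit in the last place, so the longitude may be off by as much as 1e-06°.
At 16.2°: 1e-06° × 111200 × cos 16.2° = 1e-06 × 111200 × 0.9603 ≈ 0.10678 m.
Error at 56.15° = 1e-06° × 111200 × cos 56.15° ≈ 0.1112 × 0.5570 = 0.061941 m.
Difference: 0.10678 − 0.061941 = 0.044844 m.
In feet: 0.044844 m ÷ 0.3048 ≈ 0.14713 ft.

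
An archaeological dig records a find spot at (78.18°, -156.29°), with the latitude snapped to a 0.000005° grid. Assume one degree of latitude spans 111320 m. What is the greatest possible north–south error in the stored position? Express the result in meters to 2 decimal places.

0.28 meters

With a 0.000005° grid the true value lies within half a step, ±0.000005°/2 = ±2.5e-06°, of the stored one.
North–south distance: 2.5e-06° × 111320 m/° = 0.2783 m.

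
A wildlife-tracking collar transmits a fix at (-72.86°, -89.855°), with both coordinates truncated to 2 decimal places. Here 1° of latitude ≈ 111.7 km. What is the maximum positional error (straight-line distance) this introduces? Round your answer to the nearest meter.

1164 meters

Truncating at 2 decimal places can drop up to a full unit in the last place, so each coordinate may be off by as much as 0.01°.
Latitude error → 0.01 × 111700 = 1117 m along the meridian.
Longitude error → 0.01 × 111700 × cos 72.86° = 0.01 × 111700 × 0.2947 ≈ 329.188 m.
Worst case both components are at the extreme and orthogonal: √(1117² + 329.188²) ≈ 1164.5 m.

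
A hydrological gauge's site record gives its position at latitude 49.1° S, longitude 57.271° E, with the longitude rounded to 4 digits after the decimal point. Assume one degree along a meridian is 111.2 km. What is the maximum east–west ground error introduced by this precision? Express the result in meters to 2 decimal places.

3.64 meters

Rounding to 4 decimal places leaves the longitude within ±5e-05° of the true value.
At latitude 49.1° a degree of longitude spans 111200 m × cos 49.1° = 111200 × 0.6547 ≈ 72807.2 m.
Maximum E–W displacement: 5e-05 × 72807.2 = 3.64036 m.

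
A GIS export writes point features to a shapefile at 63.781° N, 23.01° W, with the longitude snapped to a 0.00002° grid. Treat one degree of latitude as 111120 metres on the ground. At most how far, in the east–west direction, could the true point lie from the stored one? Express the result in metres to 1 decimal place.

0.5 metres

With a 0.00002° grid the true value lies within half a step, ±0.00002°/2 = ±1e-05°, of the stored one.
One degree of longitude at 63.781° is 111120 × cos 63.781° ≈ 111120 × 0.4418 = 49093.2 m.
Maximum E–W displacement: 1e-05 × 49093.2 = 0.490932 m.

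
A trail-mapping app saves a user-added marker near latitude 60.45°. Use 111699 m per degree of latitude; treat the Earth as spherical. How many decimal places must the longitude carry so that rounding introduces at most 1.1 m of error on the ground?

At 60.45° one degree of longitude covers 111699 × cos 60.45° ≈ 111699 × 0.4932 ≈ 55088 m.
With N decimal places the half-ulp bound is 0.5·10⁻ᴺ°, or 0.5·10⁻ᴺ × 55088 m on the ground.
Setting 27544 × 10⁻ᴺ ≤ 1.1 gives 10ᴺ ≥ 2.504e+04, i.e. N ≥ 4.40.
So 5 decimal places suffice (0.275 m); 4 would allow up to 2.75 m.

5 decimal places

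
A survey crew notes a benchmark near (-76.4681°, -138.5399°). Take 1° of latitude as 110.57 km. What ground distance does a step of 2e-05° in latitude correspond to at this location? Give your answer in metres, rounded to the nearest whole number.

2 metres

Along a meridian 2e-05° is 2e-05 × 110570 = 2.2114 m.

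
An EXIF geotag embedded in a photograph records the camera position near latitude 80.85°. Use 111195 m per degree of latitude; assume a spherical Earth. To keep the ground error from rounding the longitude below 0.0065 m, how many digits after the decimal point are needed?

7 decimal places

At 80.85° one degree of longitude covers 111195 × cos 80.85° ≈ 111195 × 0.1590 ≈ 17682.2 m.
Rounding to N decimal places gives at most 0.5 × 10⁻ᴺ degrees of error, i.e. 0.5 × 10⁻ᴺ × 17682.2 m.
Need 0.5 × 17682.2 × 10⁻ᴺ ≤ 0.0065 → 10⁻ᴺ ≤ 7.352e-07, so N ≥ 6.13.
N = 6 would give 0.00884 m (too coarse); N = 7 gives 0.000884 m ≤ 0.0065 m.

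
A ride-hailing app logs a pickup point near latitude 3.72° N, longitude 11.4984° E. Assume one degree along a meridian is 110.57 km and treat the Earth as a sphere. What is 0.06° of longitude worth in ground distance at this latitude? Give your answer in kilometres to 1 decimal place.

0.06° of longitude at 3.72° is 0.06 × 110570 × cos 3.72° ≈ 0.06 × 110337 = 6620.22 m.
That is 6620.22 m = 6.6202 km.

6.6 kilometres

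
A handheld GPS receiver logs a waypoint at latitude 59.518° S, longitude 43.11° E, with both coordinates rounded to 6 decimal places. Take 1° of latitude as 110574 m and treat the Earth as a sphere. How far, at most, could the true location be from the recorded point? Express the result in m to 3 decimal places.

0.062 m

Rounding to 6 decimal places leaves each coordinate within ±5e-07° of the true value.
N–S: 5e-07° × 110574 m/° = 0.055287 m.
East–west component at 59.518°: 5e-07° × 110574 × cos 59.518° ≈ 5e-07 × 56090.6 ≈ 0.0280453 m.
The two errors are perpendicular, so the maximum displacement is √(0.055287² + 0.0280453²) ≈ 0.0619935 m.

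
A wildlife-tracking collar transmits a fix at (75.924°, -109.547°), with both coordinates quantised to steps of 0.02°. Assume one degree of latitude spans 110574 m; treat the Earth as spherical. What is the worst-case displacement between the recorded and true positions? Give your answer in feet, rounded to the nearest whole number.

With a 0.02° grid the true value lies within half a step, ±0.02°/2 = ±0.01°, of the stored one.
N–S: 0.01° × 110574 m/° = 1105.74 m.
East–west component at 75.924°: 0.01° × 110574 × cos 75.924° ≈ 0.01 × 26892.6 ≈ 268.926 m.
Combining orthogonally: (1105.74² + 268.926²)^½ ≈ 1137.97 m.
In feet: 1137.97 m ÷ 0.3048 ≈ 3733.5 ft.

3734 feet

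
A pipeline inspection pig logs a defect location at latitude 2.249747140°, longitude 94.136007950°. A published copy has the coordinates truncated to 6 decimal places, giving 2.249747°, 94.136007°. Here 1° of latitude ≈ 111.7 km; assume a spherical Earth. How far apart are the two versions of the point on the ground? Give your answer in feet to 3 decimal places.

The latitude changed by +0.000000140° and the longitude by +0.000000950°.
North–south shift: 0.000000140 × 111700 = 0.015638 m.
E–W at 2.24975°: 0.000000950° × 111700 × cos 2.24975° = 0.000000950 × 111700 × 0.9992 ≈ 0.106033 m.
Combined displacement = (0.015638² + 0.106033²)^½ ≈ 0.10718 m.
In feet: 0.10718 m ÷ 0.3048 ≈ 0.35164 ft.

0.352 feet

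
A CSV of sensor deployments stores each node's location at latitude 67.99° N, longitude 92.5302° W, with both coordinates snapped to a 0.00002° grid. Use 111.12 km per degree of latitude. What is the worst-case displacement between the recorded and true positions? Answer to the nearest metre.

With a 0.00002° grid the true value lies within half a step, ±0.00002°/2 = ±1e-05°, of the stored one.
Latitude error → 1e-05 × 111120 = 1.1112 m along the meridian.
Longitude error → 1e-05 × 111120 × cos 67.99° = 1e-05 × 111120 × 0.3748 ≈ 0.416443 m.
Combining orthogonally: (1.1112² + 0.416443²)^½ ≈ 1.18667 m.

1 metres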